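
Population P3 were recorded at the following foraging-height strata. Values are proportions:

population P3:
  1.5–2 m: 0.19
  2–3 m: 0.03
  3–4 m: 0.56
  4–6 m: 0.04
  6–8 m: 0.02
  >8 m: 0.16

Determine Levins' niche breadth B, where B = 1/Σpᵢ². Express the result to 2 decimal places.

2.64

Σpᵢ² = 0.19² + 0.03² + 0.56² + 0.04² + 0.02² + 0.16² = 0.0361 + 0.0009 + 0.3136 + 0.0016 + 0.0004 + 0.0256 = 0.3782
B = 1 / 0.3782 = 2.6441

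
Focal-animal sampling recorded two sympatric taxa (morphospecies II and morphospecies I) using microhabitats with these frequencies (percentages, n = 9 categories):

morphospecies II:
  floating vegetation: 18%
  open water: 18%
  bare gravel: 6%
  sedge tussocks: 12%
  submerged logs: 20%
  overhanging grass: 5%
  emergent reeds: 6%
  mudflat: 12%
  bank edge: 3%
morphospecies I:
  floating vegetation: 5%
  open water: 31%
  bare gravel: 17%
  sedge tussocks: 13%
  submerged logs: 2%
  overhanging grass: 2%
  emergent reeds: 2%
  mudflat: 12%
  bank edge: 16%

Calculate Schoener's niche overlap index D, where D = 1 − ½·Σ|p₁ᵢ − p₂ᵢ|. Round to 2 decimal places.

Convert percentages to proportions (divide by 100).
Σ|p₁ᵢ − p₂ᵢ| = 0.13 + 0.13 + 0.11 + 0.01 + 0.18 + 0.03 + 0.04 + 0.00 + 0.13 = 0.76
D = 1 − ½ × 0.76 = 1 − 0.380 = 0.6200

0.62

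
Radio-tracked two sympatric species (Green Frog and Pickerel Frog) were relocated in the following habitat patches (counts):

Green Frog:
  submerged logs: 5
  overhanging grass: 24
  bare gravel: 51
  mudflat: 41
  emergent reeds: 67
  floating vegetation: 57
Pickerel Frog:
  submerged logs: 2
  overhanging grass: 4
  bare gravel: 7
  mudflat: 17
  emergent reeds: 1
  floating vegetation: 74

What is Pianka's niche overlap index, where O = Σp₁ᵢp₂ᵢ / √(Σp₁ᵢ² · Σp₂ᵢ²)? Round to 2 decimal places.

0.63

Proportions for Green Frog (n=245): 5/245=0.0204, 24/245=0.0980, 51/245=0.2082, 41/245=0.1673, 67/245=0.2735, 57/245=0.2327
Proportions for Pickerel Frog (n=105): 2/105=0.0190, 4/105=0.0381, 7/105=0.0667, 17/105=0.1619, 1/105=0.0095, 74/105=0.7048
Σ p₁ᵢp₂ᵢ = 0.000388 + 0.003734 + 0.013887 + 0.027086 + 0.002598 + 0.164007 = 0.211700
Σp_1ᵢ² = 0.0204² + 0.0980² + 0.2082² + 0.1673² + 0.2735² + 0.2327² = 0.000416 + 0.009604 + 0.043347 + 0.027989 + 0.074802 + 0.054149 = 0.210307
Σp_2ᵢ² = 0.0190² + 0.0381² + 0.0667² + 0.1619² + 0.0095² + 0.7048² = 0.000361 + 0.001452 + 0.004449 + 0.026212 + 0.000090 + 0.496743 = 0.529307
O = 0.211700 / √(0.210307 × 0.529307) = 0.211700 / 0.3336420 = 0.6345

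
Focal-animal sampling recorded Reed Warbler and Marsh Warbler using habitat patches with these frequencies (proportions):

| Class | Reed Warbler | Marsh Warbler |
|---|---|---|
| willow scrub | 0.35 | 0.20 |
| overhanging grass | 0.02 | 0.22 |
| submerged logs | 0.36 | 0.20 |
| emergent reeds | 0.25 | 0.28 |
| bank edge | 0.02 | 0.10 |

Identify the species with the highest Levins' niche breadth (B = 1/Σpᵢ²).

Σp_Reedᵢ² = 0.35² + 0.02² + 0.36² + 0.25² + 0.02² = 0.1225 + 0.0004 + 0.1296 + 0.0625 + 0.0004 = 0.3154
B_Reed = 1 / 0.3154 = 3.1706
Σp_Marsᵢ² = 0.20² + 0.22² + 0.20² + 0.28² + 0.10² = 0.0400 + 0.0484 + 0.0400 + 0.0784 + 0.0100 = 0.2168
B_Mars = 1 / 0.2168 = 4.6125
Highest B → broadest niche (most generalist): Marsh Warbler (B = 4.61).

Marsh Warbler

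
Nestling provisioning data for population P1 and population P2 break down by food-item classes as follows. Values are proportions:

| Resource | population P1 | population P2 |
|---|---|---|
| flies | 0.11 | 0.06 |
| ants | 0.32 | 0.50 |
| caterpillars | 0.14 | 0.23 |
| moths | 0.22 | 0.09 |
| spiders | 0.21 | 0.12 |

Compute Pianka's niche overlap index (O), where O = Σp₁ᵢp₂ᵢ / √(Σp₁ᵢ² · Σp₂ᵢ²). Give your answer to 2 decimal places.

Σ p₁ᵢp₂ᵢ = 0.0066 + 0.1600 + 0.0322 + 0.0198 + 0.0252 = 0.2438
Σp_1ᵢ² = 0.11² + 0.32² + 0.14² + 0.22² + 0.21² = 0.0121 + 0.1024 + 0.0196 + 0.0484 + 0.0441 = 0.2266
Σp_2ᵢ² = 0.06² + 0.50² + 0.23² + 0.09² + 0.12² = 0.0036 + 0.2500 + 0.0529 + 0.0081 + 0.0144 = 0.3290
O = 0.2438 / √(0.2266 × 0.3290) = 0.2438 / 0.27304 = 0.8929

0.89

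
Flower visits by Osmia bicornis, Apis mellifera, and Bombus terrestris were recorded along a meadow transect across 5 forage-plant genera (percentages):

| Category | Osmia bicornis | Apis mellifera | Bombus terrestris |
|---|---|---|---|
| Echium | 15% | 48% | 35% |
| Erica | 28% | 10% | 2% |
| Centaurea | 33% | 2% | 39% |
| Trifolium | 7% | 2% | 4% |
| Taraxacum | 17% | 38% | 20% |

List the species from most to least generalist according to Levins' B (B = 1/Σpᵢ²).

Convert percentages to proportions (divide by 100).
Σp_bicoᵢ² = 0.15² + 0.28² + 0.33² + 0.07² + 0.17² = 0.0225 + 0.0784 + 0.1089 + 0.0049 + 0.0289 = 0.2436
B_bico = 1 / 0.2436 = 4.1051
Σp_mellᵢ² = 0.48² + 0.10² + 0.02² + 0.02² + 0.38² = 0.2304 + 0.0100 + 0.0004 + 0.0004 + 0.1444 = 0.3856
B_mell = 1 / 0.3856 = 2.5934
Σp_terrᵢ² = 0.35² + 0.02² + 0.39² + 0.04² + 0.20² = 0.1225 + 0.0004 + 0.1521 + 0.0016 + 0.0400 = 0.3166
B_terr = 1 / 0.3166 = 3.1586
Ranking by B (broadest → narrowest): Osmia bicornis (4.11) > Bombus terrestris (3.16) > Apis mellifera (2.59)

Osmia bicornis > Bombus terrestris > Apis mellifera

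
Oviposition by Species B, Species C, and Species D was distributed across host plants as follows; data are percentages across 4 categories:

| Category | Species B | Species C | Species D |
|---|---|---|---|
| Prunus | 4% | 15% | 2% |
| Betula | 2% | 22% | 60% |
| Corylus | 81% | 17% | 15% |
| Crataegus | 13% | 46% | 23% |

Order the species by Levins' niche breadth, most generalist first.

Species C > Species D > Species B

Convert percentages to proportions (divide by 100).
Σp_Bᵢ² = 0.04² + 0.02² + 0.81² + 0.13² = 0.0016 + 0.0004 + 0.6561 + 0.0169 = 0.6750
B_B = 1 / 0.6750 = 1.4815
Σp_Cᵢ² = 0.15² + 0.22² + 0.17² + 0.46² = 0.0225 + 0.0484 + 0.0289 + 0.2116 = 0.3114
B_C = 1 / 0.3114 = 3.2113
Σp_Dᵢ² = 0.02² + 0.60² + 0.15² + 0.23² = 0.0004 + 0.3600 + 0.0225 + 0.0529 = 0.4358
B_D = 1 / 0.4358 = 2.2946
Ranking by B (broadest → narrowest): Species C (3.21) > Species D (2.29) > Species B (1.48)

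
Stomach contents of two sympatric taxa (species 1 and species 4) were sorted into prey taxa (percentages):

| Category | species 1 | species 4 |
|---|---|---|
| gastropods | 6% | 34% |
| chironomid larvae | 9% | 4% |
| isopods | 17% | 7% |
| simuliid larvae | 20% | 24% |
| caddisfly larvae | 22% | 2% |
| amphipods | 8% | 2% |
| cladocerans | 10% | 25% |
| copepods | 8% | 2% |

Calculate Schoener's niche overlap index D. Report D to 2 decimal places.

0.53

Convert percentages to proportions (divide by 100).
Σ|p₁ᵢ − p₂ᵢ| = 0.28 + 0.05 + 0.10 + 0.04 + 0.20 + 0.06 + 0.15 + 0.06 = 0.94
D = 1 − ½ × 0.94 = 1 − 0.470 = 0.5300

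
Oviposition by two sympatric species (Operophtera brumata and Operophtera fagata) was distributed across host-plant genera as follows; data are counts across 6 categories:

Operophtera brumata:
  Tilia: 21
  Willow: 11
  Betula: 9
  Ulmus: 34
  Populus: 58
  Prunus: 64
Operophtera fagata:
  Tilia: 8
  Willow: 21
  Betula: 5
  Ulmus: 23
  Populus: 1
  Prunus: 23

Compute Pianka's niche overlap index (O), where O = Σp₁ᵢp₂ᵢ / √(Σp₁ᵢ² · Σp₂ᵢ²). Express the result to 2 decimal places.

0.72

Proportions for Operophtera brumata (n=197): 21/197=0.1066, 11/197=0.0558, 9/197=0.0457, 34/197=0.1726, 58/197=0.2944, 64/197=0.3249
Proportions for Operophtera fagata (n=81): 8/81=0.0988, 21/81=0.2593, 5/81=0.0617, 23/81=0.2840, 1/81=0.0123, 23/81=0.2840
Σ p₁ᵢp₂ᵢ = 0.010532 + 0.014469 + 0.002820 + 0.049018 + 0.003621 + 0.092272 = 0.172732
Σp_1ᵢ² = 0.1066² + 0.0558² + 0.0457² + 0.1726² + 0.2944² + 0.3249² = 0.011364 + 0.003114 + 0.002088 + 0.029791 + 0.086671 + 0.105560 = 0.238588
Σp_2ᵢ² = 0.0988² + 0.2593² + 0.0617² + 0.2840² + 0.0123² + 0.2840² = 0.009761 + 0.067236 + 0.003807 + 0.080656 + 0.000151 + 0.080656 = 0.242267
O = 0.172732 / √(0.238588 × 0.242267) = 0.172732 / 0.2404205 = 0.7185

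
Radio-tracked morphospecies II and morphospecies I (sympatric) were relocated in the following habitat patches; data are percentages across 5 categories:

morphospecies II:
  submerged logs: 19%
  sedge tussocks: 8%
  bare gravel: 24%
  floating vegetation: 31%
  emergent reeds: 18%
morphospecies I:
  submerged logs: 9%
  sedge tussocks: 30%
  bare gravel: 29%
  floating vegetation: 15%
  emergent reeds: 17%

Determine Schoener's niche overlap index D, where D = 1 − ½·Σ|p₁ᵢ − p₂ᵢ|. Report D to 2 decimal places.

0.73

Convert percentages to proportions (divide by 100).
Σ|p₁ᵢ − p₂ᵢ| = 0.10 + 0.22 + 0.05 + 0.16 + 0.01 = 0.54
D = 1 − ½ × 0.54 = 1 − 0.270 = 0.7300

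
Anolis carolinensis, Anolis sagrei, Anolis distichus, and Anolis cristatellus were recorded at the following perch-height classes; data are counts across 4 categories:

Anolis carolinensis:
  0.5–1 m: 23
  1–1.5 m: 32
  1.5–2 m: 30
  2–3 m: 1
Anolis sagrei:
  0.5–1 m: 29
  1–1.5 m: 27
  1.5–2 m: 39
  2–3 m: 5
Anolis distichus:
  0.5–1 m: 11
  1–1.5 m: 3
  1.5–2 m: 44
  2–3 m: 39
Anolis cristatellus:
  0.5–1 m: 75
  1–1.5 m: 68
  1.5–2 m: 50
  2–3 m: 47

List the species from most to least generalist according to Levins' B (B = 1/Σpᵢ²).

Proportions for Anolis carolinensis (n=86): 23/86=0.2674, 32/86=0.3721, 30/86=0.3488, 1/86=0.0116
Proportions for Anolis sagrei (n=100): 29/100=0.2900, 27/100=0.2700, 39/100=0.3900, 5/100=0.0500
Proportions for Anolis distichus (n=97): 11/97=0.1134, 3/97=0.0309, 44/97=0.4536, 39/97=0.4021
Proportions for Anolis cristatellus (n=240): 75/240=0.3125, 68/240=0.2833, 50/240=0.2083, 47/240=0.1958
Σp_caroᵢ² = 0.2674² + 0.3721² + 0.3488² + 0.0116² = 0.071503 + 0.138458 + 0.121661 + 0.000135 = 0.331757
B_caro = 1 / 0.331757 = 3.0143
Σp_sagrᵢ² = 0.2900² + 0.2700² + 0.3900² + 0.0500² = 0.084100 + 0.072900 + 0.152100 + 0.002500 = 0.311600
B_sagr = 1 / 0.311600 = 3.2092
Σp_distᵢ² = 0.1134² + 0.0309² + 0.4536² + 0.4021² = 0.012860 + 0.000955 + 0.205753 + 0.161684 = 0.381252
B_dist = 1 / 0.381252 = 2.6229
Σp_crisᵢ² = 0.3125² + 0.2833² + 0.2083² + 0.1958² = 0.097656 + 0.080259 + 0.043389 + 0.038338 = 0.259642
B_cris = 1 / 0.259642 = 3.8515
Ranking by B (broadest → narrowest): Anolis cristatellus (3.85) > Anolis sagrei (3.21) > Anolis carolinensis (3.01) > Anolis distichus (2.62)

Anolis cristatellus > Anolis sagrei > Anolis carolinensis > Anolis distichus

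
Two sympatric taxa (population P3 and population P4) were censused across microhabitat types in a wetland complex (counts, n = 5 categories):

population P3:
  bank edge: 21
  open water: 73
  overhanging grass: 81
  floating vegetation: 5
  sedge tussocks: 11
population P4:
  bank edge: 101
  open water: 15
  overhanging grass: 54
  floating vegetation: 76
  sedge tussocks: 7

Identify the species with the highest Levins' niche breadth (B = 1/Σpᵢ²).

population P4

Proportions for population P3 (n=191): 21/191=0.1099, 73/191=0.3822, 81/191=0.4241, 5/191=0.0262, 11/191=0.0576
Proportions for population P4 (n=253): 101/253=0.3992, 15/253=0.0593, 54/253=0.2134, 76/253=0.3004, 7/253=0.0277
Σp_P3ᵢ² = 0.1099² + 0.3822² + 0.4241² + 0.0262² + 0.0576² = 0.012078 + 0.146077 + 0.179861 + 0.000686 + 0.003318 = 0.342020
B_P3 = 1 / 0.342020 = 2.9238
Σp_P4ᵢ² = 0.3992² + 0.0593² + 0.2134² + 0.3004² + 0.0277² = 0.159361 + 0.003516 + 0.045540 + 0.090240 + 0.000767 = 0.299424
B_P4 = 1 / 0.299424 = 3.3397
Highest B → broadest niche (most generalist): population P4 (B = 3.34).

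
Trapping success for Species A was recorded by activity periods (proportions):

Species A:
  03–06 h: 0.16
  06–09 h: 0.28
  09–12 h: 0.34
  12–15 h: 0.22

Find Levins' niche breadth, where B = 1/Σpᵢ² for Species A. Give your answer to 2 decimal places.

3.73

Σpᵢ² = 0.16² + 0.28² + 0.34² + 0.22² = 0.0256 + 0.0784 + 0.1156 + 0.0484 = 0.2680
B = 1 / 0.2680 = 3.7313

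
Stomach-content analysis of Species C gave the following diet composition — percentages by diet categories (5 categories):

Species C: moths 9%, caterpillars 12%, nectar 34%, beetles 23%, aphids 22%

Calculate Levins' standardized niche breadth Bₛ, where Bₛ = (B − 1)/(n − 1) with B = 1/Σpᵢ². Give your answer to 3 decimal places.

Convert percentages to proportions (divide by 100).
Σpᵢ² = 0.09² + 0.12² + 0.34² + 0.23² + 0.22² = 0.0081 + 0.0144 + 0.1156 + 0.0529 + 0.0484 = 0.2394
B = 1 / 0.2394 = 4.17711
Bₛ = (B − 1)/(n − 1) = (4.17711 − 1)/(5 − 1) = 3.17711/4 = 0.79428

0.794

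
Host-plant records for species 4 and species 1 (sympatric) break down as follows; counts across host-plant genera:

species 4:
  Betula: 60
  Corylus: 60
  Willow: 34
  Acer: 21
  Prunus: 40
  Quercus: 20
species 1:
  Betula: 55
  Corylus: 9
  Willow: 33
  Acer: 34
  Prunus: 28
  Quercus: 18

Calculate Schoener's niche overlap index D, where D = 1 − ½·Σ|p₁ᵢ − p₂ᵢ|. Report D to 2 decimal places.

0.78

Proportions for species 4 (n=235): 60/235=0.2553, 60/235=0.2553, 34/235=0.1447, 21/235=0.0894, 40/235=0.1702, 20/235=0.0851
Proportions for species 1 (n=177): 55/177=0.3107, 9/177=0.0508, 33/177=0.1864, 34/177=0.1921, 28/177=0.1582, 18/177=0.1017
Σ|p₁ᵢ − p₂ᵢ| = 0.0554 + 0.2045 + 0.0417 + 0.1027 + 0.0120 + 0.0166 = 0.4329
D = 1 − ½ × 0.4329 = 1 − 0.21645 = 0.78355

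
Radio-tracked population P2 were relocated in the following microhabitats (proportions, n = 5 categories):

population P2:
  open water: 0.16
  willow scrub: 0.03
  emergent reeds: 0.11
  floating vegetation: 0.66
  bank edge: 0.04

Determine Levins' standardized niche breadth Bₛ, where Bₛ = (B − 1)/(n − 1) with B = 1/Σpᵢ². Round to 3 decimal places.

0.275

Σpᵢ² = 0.16² + 0.03² + 0.11² + 0.66² + 0.04² = 0.0256 + 0.0009 + 0.0121 + 0.4356 + 0.0016 = 0.4758
B = 1 / 0.4758 = 2.10172
Bₛ = (B − 1)/(n − 1) = (2.10172 − 1)/(5 − 1) = 1.10172/4 = 0.27543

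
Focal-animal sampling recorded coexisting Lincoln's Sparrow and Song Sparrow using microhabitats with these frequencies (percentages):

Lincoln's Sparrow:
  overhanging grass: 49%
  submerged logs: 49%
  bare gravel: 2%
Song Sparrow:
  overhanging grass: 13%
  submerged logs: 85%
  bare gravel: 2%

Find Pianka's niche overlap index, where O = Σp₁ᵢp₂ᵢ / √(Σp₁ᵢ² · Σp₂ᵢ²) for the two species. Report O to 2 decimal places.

Convert percentages to proportions (divide by 100).
Σ p₁ᵢp₂ᵢ = 0.0637 + 0.4165 + 0.0004 = 0.4806
Σp_1ᵢ² = 0.49² + 0.49² + 0.02² = 0.2401 + 0.2401 + 0.0004 = 0.4806
Σp_2ᵢ² = 0.13² + 0.85² + 0.02² = 0.0169 + 0.7225 + 0.0004 = 0.7398
O = 0.4806 / √(0.4806 × 0.7398) = 0.4806 / 0.59628 = 0.8060

0.81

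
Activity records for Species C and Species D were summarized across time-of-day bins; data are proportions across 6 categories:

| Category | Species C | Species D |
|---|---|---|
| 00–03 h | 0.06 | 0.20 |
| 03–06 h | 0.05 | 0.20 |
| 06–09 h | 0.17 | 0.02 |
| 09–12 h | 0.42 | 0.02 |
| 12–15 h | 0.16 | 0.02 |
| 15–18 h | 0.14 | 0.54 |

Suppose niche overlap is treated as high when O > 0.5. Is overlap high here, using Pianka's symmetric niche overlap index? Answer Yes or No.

Σ p₁ᵢp₂ᵢ = 0.0120 + 0.0100 + 0.0034 + 0.0084 + 0.0032 + 0.0756 = 0.1126
Σp_1ᵢ² = 0.06² + 0.05² + 0.17² + 0.42² + 0.16² + 0.14² = 0.0036 + 0.0025 + 0.0289 + 0.1764 + 0.0256 + 0.0196 = 0.2566
Σp_2ᵢ² = 0.20² + 0.20² + 0.02² + 0.02² + 0.02² + 0.54² = 0.0400 + 0.0400 + 0.0004 + 0.0004 + 0.0004 + 0.2916 = 0.3728
O = 0.1126 / √(0.2566 × 0.3728) = 0.1126 / 0.30929 = 0.3641
O = 0.3641 < 0.5 → No.

No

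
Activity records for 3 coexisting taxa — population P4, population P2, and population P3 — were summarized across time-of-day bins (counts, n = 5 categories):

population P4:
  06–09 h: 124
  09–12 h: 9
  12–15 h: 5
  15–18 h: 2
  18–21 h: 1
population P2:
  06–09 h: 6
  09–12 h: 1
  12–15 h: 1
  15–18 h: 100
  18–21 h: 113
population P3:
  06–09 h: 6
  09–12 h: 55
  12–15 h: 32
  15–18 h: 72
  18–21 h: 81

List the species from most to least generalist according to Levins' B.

population P3 > population P2 > population P4

Proportions for population P4 (n=141): 124/141=0.8794, 9/141=0.0638, 5/141=0.0355, 2/141=0.0142, 1/141=0.0071
Proportions for population P2 (n=221): 6/221=0.0271, 1/221=0.0045, 1/221=0.0045, 100/221=0.4525, 113/221=0.5113
Proportions for population P3 (n=246): 6/246=0.0244, 55/246=0.2236, 32/246=0.1301, 72/246=0.2927, 81/246=0.3293
Σp_P4ᵢ² = 0.8794² + 0.0638² + 0.0355² + 0.0142² + 0.0071² = 0.773344 + 0.004070 + 0.001260 + 0.000202 + 0.000050 = 0.778926
B_P4 = 1 / 0.778926 = 1.2838
Σp_P2ᵢ² = 0.0271² + 0.0045² + 0.0045² + 0.4525² + 0.5113² = 0.000734 + 0.000020 + 0.000020 + 0.204756 + 0.261428 = 0.466958
B_P2 = 1 / 0.466958 = 2.1415
Σp_P3ᵢ² = 0.0244² + 0.2236² + 0.1301² + 0.2927² + 0.3293² = 0.000595 + 0.049997 + 0.016926 + 0.085673 + 0.108438 = 0.261629
B_P3 = 1 / 0.261629 = 3.8222
Ranking by B (broadest → narrowest): population P3 (3.82) > population P2 (2.14) > population P4 (1.28)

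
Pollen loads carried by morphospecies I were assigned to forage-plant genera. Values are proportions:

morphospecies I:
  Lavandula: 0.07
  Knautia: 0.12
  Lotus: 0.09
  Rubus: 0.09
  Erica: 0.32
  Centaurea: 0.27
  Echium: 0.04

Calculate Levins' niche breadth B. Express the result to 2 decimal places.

4.71

Σpᵢ² = 0.07² + 0.12² + 0.09² + 0.09² + 0.32² + 0.27² + 0.04² = 0.0049 + 0.0144 + 0.0081 + 0.0081 + 0.1024 + 0.0729 + 0.0016 = 0.2124
B = 1 / 0.2124 = 4.7081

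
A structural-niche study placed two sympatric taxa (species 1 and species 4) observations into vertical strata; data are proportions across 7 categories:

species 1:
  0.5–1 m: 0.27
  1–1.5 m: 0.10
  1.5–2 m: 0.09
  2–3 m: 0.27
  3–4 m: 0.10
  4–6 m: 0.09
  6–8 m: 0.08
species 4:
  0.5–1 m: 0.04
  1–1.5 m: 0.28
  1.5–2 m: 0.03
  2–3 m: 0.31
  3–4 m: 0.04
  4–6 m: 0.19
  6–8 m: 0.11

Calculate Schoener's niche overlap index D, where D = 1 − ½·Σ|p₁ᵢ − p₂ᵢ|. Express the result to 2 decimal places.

Σ|p₁ᵢ − p₂ᵢ| = 0.23 + 0.18 + 0.06 + 0.04 + 0.06 + 0.10 + 0.03 = 0.70
D = 1 − ½ × 0.70 = 1 − 0.350 = 0.6500

0.65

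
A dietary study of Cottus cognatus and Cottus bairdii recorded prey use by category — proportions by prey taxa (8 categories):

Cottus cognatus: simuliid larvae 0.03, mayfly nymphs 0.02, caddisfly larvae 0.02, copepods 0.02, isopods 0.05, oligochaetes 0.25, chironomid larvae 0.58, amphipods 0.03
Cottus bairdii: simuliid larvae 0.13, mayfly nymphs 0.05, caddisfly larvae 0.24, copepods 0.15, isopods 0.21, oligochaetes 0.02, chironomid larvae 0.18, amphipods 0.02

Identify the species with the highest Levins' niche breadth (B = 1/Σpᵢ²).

Σp_cognᵢ² = 0.03² + 0.02² + 0.02² + 0.02² + 0.05² + 0.25² + 0.58² + 0.03² = 0.0009 + 0.0004 + 0.0004 + 0.0004 + 0.0025 + 0.0625 + 0.3364 + 0.0009 = 0.4044
B_cogn = 1 / 0.4044 = 2.4728
Σp_bairᵢ² = 0.13² + 0.05² + 0.24² + 0.15² + 0.21² + 0.02² + 0.18² + 0.02² = 0.0169 + 0.0025 + 0.0576 + 0.0225 + 0.0441 + 0.0004 + 0.0324 + 0.0004 = 0.1768
B_bair = 1 / 0.1768 = 5.6561
Highest B → broadest niche (most generalist): Cottus bairdii (B = 5.66).

Cottus bairdii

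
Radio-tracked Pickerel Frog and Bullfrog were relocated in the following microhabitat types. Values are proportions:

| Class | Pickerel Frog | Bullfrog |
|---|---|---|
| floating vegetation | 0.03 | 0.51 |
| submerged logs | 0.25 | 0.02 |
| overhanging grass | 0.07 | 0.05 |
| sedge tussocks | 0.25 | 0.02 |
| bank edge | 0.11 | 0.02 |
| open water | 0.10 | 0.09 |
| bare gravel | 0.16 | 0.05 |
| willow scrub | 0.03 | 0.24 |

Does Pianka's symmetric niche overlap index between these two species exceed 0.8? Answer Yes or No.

No

Σ p₁ᵢp₂ᵢ = 0.0153 + 0.0050 + 0.0035 + 0.0050 + 0.0022 + 0.0090 + 0.0080 + 0.0072 = 0.0552
Σp_1ᵢ² = 0.03² + 0.25² + 0.07² + 0.25² + 0.11² + 0.10² + 0.16² + 0.03² = 0.0009 + 0.0625 + 0.0049 + 0.0625 + 0.0121 + 0.0100 + 0.0256 + 0.0009 = 0.1794
Σp_2ᵢ² = 0.51² + 0.02² + 0.05² + 0.02² + 0.02² + 0.09² + 0.05² + 0.24² = 0.2601 + 0.0004 + 0.0025 + 0.0004 + 0.0004 + 0.0081 + 0.0025 + 0.0576 = 0.3320
O = 0.0552 / √(0.1794 × 0.3320) = 0.0552 / 0.24405 = 0.2262
O = 0.2262 < 0.8 → No.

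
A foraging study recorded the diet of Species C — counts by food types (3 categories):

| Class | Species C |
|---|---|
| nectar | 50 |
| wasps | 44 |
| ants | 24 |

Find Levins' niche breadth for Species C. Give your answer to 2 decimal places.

2.78

Proportions for Species C (n=118): 50/118=0.4237, 44/118=0.3729, 24/118=0.2034
Σpᵢ² = 0.4237² + 0.3729² + 0.2034² = 0.179522 + 0.139054 + 0.041372 = 0.359948
B = 1 / 0.359948 = 2.7782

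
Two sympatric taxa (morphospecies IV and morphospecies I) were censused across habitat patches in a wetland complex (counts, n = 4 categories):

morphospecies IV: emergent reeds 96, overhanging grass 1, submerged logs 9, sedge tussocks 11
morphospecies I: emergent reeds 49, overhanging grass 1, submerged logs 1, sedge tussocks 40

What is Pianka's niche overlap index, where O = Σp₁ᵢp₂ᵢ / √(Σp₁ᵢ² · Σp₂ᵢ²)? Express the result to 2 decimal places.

Proportions for morphospecies IV (n=117): 96/117=0.8205, 1/117=0.0085, 9/117=0.0769, 11/117=0.0940
Proportions for morphospecies I (n=91): 49/91=0.5385, 1/91=0.0110, 1/91=0.0110, 40/91=0.4396
Σ p₁ᵢp₂ᵢ = 0.441839 + 0.000094 + 0.000846 + 0.041322 = 0.484101
Σp_1ᵢ² = 0.8205² + 0.0085² + 0.0769² + 0.0940² = 0.673220 + 0.000072 + 0.005914 + 0.008836 = 0.688042
Σp_2ᵢ² = 0.5385² + 0.0110² + 0.0110² + 0.4396² = 0.289982 + 0.000121 + 0.000121 + 0.193248 = 0.483472
O = 0.484101 / √(0.688042 × 0.483472) = 0.484101 / 0.5767574 = 0.8393

0.84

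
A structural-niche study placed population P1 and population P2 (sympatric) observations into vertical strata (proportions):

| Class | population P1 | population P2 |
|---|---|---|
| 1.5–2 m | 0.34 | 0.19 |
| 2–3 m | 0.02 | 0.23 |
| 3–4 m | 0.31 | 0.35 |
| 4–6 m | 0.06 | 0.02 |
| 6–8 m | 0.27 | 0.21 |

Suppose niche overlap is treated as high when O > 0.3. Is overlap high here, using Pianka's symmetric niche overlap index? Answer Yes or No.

Σ p₁ᵢp₂ᵢ = 0.0646 + 0.0046 + 0.1085 + 0.0012 + 0.0567 = 0.2356
Σp_1ᵢ² = 0.34² + 0.02² + 0.31² + 0.06² + 0.27² = 0.1156 + 0.0004 + 0.0961 + 0.0036 + 0.0729 = 0.2886
Σp_2ᵢ² = 0.19² + 0.23² + 0.35² + 0.02² + 0.21² = 0.0361 + 0.0529 + 0.1225 + 0.0004 + 0.0441 = 0.2560
O = 0.2356 / √(0.2886 × 0.2560) = 0.2356 / 0.27181 = 0.8668
O = 0.8668 > 0.3 → Yes.

Yes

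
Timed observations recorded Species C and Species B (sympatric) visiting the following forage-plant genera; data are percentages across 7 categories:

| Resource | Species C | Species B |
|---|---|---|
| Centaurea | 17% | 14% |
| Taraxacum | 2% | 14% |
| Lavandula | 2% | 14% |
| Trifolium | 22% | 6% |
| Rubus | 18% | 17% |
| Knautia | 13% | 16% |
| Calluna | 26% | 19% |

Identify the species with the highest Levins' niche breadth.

Convert percentages to proportions (divide by 100).
Σp_Cᵢ² = 0.17² + 0.02² + 0.02² + 0.22² + 0.18² + 0.13² + 0.26² = 0.0289 + 0.0004 + 0.0004 + 0.0484 + 0.0324 + 0.0169 + 0.0676 = 0.1950
B_C = 1 / 0.1950 = 5.1282
Σp_Bᵢ² = 0.14² + 0.14² + 0.14² + 0.06² + 0.17² + 0.16² + 0.19² = 0.0196 + 0.0196 + 0.0196 + 0.0036 + 0.0289 + 0.0256 + 0.0361 = 0.1530
B_B = 1 / 0.1530 = 6.5359
Highest B → broadest niche (most generalist): Species B (B = 6.54).

Species B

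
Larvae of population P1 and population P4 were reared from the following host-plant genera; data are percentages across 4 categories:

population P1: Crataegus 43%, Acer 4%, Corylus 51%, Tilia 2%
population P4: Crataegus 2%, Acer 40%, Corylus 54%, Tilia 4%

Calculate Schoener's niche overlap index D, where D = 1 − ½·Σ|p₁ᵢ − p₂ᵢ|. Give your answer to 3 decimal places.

Convert percentages to proportions (divide by 100).
Σ|p₁ᵢ − p₂ᵢ| = 0.41 + 0.36 + 0.03 + 0.02 = 0.82
D = 1 − ½ × 0.82 = 1 − 0.410 = 0.59000

0.590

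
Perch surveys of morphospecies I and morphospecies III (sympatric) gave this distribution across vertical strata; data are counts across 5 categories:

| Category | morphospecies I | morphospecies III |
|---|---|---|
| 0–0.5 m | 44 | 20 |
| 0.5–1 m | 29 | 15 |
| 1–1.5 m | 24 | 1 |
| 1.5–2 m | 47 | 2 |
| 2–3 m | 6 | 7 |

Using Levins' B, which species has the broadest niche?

morphospecies I

Proportions for morphospecies I (n=150): 44/150=0.2933, 29/150=0.1933, 24/150=0.1600, 47/150=0.3133, 6/150=0.0400
Proportions for morphospecies III (n=45): 20/45=0.4444, 15/45=0.3333, 1/45=0.0222, 2/45=0.0444, 7/45=0.1556
Σp_Iᵢ² = 0.2933² + 0.1933² + 0.1600² + 0.3133² + 0.0400² = 0.086025 + 0.037365 + 0.025600 + 0.098157 + 0.001600 = 0.248747
B_I = 1 / 0.248747 = 4.0201
Σp_IIIᵢ² = 0.4444² + 0.3333² + 0.0222² + 0.0444² + 0.1556² = 0.197491 + 0.111089 + 0.000493 + 0.001971 + 0.024211 = 0.335255
B_III = 1 / 0.335255 = 2.9828
Highest B → broadest niche (most generalist): morphospecies I (B = 4.02).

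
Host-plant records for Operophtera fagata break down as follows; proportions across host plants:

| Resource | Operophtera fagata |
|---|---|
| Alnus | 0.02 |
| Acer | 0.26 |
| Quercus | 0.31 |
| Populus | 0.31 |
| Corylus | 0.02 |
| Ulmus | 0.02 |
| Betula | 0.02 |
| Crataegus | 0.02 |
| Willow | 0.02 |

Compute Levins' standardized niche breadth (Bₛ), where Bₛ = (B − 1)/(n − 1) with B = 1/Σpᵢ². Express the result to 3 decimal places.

Σpᵢ² = 0.02² + 0.26² + 0.31² + 0.31² + 0.02² + 0.02² + 0.02² + 0.02² + 0.02² = 0.0004 + 0.0676 + 0.0961 + 0.0961 + 0.0004 + 0.0004 + 0.0004 + 0.0004 + 0.0004 = 0.2622
B = 1 / 0.2622 = 3.81388
Bₛ = (B − 1)/(n − 1) = (3.81388 − 1)/(9 − 1) = 2.81388/8 = 0.35174

0.352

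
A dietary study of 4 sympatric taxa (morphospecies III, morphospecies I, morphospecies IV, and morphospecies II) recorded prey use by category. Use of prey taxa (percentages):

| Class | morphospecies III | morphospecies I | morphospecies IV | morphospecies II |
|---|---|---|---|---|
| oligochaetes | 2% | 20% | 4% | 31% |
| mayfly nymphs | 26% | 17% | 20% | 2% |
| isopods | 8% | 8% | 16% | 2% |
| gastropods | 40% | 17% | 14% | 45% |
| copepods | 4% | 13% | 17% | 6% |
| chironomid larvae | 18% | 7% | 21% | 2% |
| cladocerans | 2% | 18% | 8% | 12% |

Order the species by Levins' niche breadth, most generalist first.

Convert percentages to proportions (divide by 100).
Σp_IIIᵢ² = 0.02² + 0.26² + 0.08² + 0.40² + 0.04² + 0.18² + 0.02² = 0.0004 + 0.0676 + 0.0064 + 0.1600 + 0.0016 + 0.0324 + 0.0004 = 0.2688
B_III = 1 / 0.2688 = 3.7202
Σp_Iᵢ² = 0.20² + 0.17² + 0.08² + 0.17² + 0.13² + 0.07² + 0.18² = 0.0400 + 0.0289 + 0.0064 + 0.0289 + 0.0169 + 0.0049 + 0.0324 = 0.1584
B_I = 1 / 0.1584 = 6.3131
Σp_IVᵢ² = 0.04² + 0.20² + 0.16² + 0.14² + 0.17² + 0.21² + 0.08² = 0.0016 + 0.0400 + 0.0256 + 0.0196 + 0.0289 + 0.0441 + 0.0064 = 0.1662
B_IV = 1 / 0.1662 = 6.0168
Σp_IIᵢ² = 0.31² + 0.02² + 0.02² + 0.45² + 0.06² + 0.02² + 0.12² = 0.0961 + 0.0004 + 0.0004 + 0.2025 + 0.0036 + 0.0004 + 0.0144 = 0.3178
B_II = 1 / 0.3178 = 3.1466
Ranking by B (broadest → narrowest): morphospecies I (6.31) > morphospecies IV (6.02) > morphospecies III (3.72) > morphospecies II (3.15)

morphospecies I > morphospecies IV > morphospecies III > morphospecies II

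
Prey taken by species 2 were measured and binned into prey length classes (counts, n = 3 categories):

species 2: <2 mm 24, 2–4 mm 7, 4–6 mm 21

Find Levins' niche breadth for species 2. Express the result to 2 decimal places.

Proportions for species 2 (n=52): 24/52=0.4615, 7/52=0.1346, 21/52=0.4038
Σpᵢ² = 0.4615² + 0.1346² + 0.4038² = 0.212982 + 0.018117 + 0.163054 = 0.394153
B = 1 / 0.394153 = 2.5371

2.54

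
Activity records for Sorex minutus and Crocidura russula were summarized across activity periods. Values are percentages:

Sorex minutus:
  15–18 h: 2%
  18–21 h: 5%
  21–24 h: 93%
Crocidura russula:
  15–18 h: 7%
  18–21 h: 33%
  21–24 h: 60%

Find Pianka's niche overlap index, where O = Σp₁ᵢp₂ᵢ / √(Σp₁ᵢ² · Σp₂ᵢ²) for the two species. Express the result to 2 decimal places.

Convert percentages to proportions (divide by 100).
Σ p₁ᵢp₂ᵢ = 0.0014 + 0.0165 + 0.5580 = 0.5759
Σp_1ᵢ² = 0.02² + 0.05² + 0.93² = 0.0004 + 0.0025 + 0.8649 = 0.8678
Σp_2ᵢ² = 0.07² + 0.33² + 0.60² = 0.0049 + 0.1089 + 0.3600 = 0.4738
O = 0.5759 / √(0.8678 × 0.4738) = 0.5759 / 0.64122 = 0.8981

0.90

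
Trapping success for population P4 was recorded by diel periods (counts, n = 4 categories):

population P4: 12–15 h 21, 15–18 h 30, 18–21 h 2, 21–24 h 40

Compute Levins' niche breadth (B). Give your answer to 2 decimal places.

2.94

Proportions for population P4 (n=93): 21/93=0.2258, 30/93=0.3226, 2/93=0.0215, 40/93=0.4301
Σpᵢ² = 0.2258² + 0.3226² + 0.0215² + 0.4301² = 0.050986 + 0.104071 + 0.000462 + 0.184986 = 0.340505
B = 1 / 0.340505 = 2.9368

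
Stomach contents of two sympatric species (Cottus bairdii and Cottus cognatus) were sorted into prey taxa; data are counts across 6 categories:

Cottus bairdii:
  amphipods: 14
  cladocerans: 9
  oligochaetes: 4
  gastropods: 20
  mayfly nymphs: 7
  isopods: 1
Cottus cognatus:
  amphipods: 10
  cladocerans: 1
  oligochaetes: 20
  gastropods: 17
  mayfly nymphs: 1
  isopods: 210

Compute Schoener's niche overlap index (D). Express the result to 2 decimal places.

Proportions for Cottus bairdii (n=55): 14/55=0.2545, 9/55=0.1636, 4/55=0.0727, 20/55=0.3636, 7/55=0.1273, 1/55=0.0182
Proportions for Cottus cognatus (n=259): 10/259=0.0386, 1/259=0.0039, 20/259=0.0772, 17/259=0.0656, 1/259=0.0039, 210/259=0.8108
Σ|p₁ᵢ − p₂ᵢ| = 0.2159 + 0.1597 + 0.0045 + 0.2980 + 0.1234 + 0.7926 = 1.5941
D = 1 − ½ × 1.5941 = 1 − 0.79705 = 0.20295

0.20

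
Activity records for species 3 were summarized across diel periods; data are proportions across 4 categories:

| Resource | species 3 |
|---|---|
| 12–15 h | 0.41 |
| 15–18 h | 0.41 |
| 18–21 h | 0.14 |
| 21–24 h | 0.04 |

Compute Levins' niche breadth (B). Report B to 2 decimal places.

2.80

Σpᵢ² = 0.41² + 0.41² + 0.14² + 0.04² = 0.1681 + 0.1681 + 0.0196 + 0.0016 = 0.3574
B = 1 / 0.3574 = 2.7980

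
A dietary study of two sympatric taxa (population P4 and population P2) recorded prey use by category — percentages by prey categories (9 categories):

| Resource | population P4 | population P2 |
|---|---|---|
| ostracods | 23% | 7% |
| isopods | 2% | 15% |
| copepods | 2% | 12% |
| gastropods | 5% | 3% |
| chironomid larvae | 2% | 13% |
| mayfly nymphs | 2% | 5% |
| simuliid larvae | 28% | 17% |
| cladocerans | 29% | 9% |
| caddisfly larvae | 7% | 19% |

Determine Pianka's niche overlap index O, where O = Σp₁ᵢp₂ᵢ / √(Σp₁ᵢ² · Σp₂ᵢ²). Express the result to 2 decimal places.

Convert percentages to proportions (divide by 100).
Σ p₁ᵢp₂ᵢ = 0.0161 + 0.0030 + 0.0024 + 0.0015 + 0.0026 + 0.0010 + 0.0476 + 0.0261 + 0.0133 = 0.1136
Σp_1ᵢ² = 0.23² + 0.02² + 0.02² + 0.05² + 0.02² + 0.02² + 0.28² + 0.29² + 0.07² = 0.0529 + 0.0004 + 0.0004 + 0.0025 + 0.0004 + 0.0004 + 0.0784 + 0.0841 + 0.0049 = 0.2244
Σp_2ᵢ² = 0.07² + 0.15² + 0.12² + 0.03² + 0.13² + 0.05² + 0.17² + 0.09² + 0.19² = 0.0049 + 0.0225 + 0.0144 + 0.0009 + 0.0169 + 0.0025 + 0.0289 + 0.0081 + 0.0361 = 0.1352
O = 0.1136 / √(0.2244 × 0.1352) = 0.1136 / 0.17418 = 0.6522

0.65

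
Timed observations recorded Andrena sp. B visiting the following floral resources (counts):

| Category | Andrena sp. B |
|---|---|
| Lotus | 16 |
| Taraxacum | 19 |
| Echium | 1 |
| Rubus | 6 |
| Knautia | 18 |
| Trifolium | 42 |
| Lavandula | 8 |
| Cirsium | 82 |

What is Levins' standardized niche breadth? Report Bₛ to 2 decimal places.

Proportions for Andrena sp. B (n=192): 16/192=0.0833, 19/192=0.0990, 1/192=0.0052, 6/192=0.0313, 18/192=0.0938, 42/192=0.2188, 8/192=0.0417, 82/192=0.4271
Σpᵢ² = 0.0833² + 0.0990² + 0.0052² + 0.0313² + 0.0938² + 0.2188² + 0.0417² + 0.4271² = 0.006939 + 0.009801 + 0.000027 + 0.000980 + 0.008798 + 0.047873 + 0.001739 + 0.182414 = 0.258571
B = 1 / 0.258571 = 3.8674
Bₛ = (B − 1)/(n − 1) = (3.8674 − 1)/(8 − 1) = 2.8674/7 = 0.4096

0.41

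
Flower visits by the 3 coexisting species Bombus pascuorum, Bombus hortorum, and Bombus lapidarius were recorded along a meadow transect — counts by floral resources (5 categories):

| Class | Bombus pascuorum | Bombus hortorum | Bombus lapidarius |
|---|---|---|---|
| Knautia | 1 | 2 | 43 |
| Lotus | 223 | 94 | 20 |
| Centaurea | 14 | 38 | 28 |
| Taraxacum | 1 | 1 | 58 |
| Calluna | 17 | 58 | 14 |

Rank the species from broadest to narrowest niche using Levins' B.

Bombus lapidarius > Bombus hortorum > Bombus pascuorum

Proportions for Bombus pascuorum (n=256): 1/256=0.0039, 223/256=0.8711, 14/256=0.0547, 1/256=0.0039, 17/256=0.0664
Proportions for Bombus hortorum (n=193): 2/193=0.0104, 94/193=0.4870, 38/193=0.1969, 1/193=0.0052, 58/193=0.3005
Proportions for Bombus lapidarius (n=163): 43/163=0.2638, 20/163=0.1227, 28/163=0.1718, 58/163=0.3558, 14/163=0.0859
Σp_pascᵢ² = 0.0039² + 0.8711² + 0.0547² + 0.0039² + 0.0664² = 0.000015 + 0.758815 + 0.002992 + 0.000015 + 0.004409 = 0.766246
B_pasc = 1 / 0.766246 = 1.3051
Σp_hortᵢ² = 0.0104² + 0.4870² + 0.1969² + 0.0052² + 0.3005² = 0.000108 + 0.237169 + 0.038770 + 0.000027 + 0.090300 = 0.366374
B_hort = 1 / 0.366374 = 2.7295
Σp_lapiᵢ² = 0.2638² + 0.1227² + 0.1718² + 0.3558² + 0.0859² = 0.069590 + 0.015055 + 0.029515 + 0.126594 + 0.007379 = 0.248133
B_lapi = 1 / 0.248133 = 4.0301
Ranking by B (broadest → narrowest): Bombus lapidarius (4.03) > Bombus hortorum (2.73) > Bombus pascuorum (1.31)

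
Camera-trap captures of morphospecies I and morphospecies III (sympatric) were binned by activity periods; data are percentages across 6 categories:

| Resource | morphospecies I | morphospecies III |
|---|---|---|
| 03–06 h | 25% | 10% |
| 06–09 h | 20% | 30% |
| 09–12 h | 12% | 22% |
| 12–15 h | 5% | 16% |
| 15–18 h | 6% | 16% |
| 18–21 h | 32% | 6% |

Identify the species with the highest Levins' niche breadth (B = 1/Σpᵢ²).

morphospecies III

Convert percentages to proportions (divide by 100).
Σp_Iᵢ² = 0.25² + 0.20² + 0.12² + 0.05² + 0.06² + 0.32² = 0.0625 + 0.0400 + 0.0144 + 0.0025 + 0.0036 + 0.1024 = 0.2254
B_I = 1 / 0.2254 = 4.4366
Σp_IIIᵢ² = 0.10² + 0.30² + 0.22² + 0.16² + 0.16² + 0.06² = 0.0100 + 0.0900 + 0.0484 + 0.0256 + 0.0256 + 0.0036 = 0.2032
B_III = 1 / 0.2032 = 4.9213
Highest B → broadest niche (most generalist): morphospecies III (B = 4.92).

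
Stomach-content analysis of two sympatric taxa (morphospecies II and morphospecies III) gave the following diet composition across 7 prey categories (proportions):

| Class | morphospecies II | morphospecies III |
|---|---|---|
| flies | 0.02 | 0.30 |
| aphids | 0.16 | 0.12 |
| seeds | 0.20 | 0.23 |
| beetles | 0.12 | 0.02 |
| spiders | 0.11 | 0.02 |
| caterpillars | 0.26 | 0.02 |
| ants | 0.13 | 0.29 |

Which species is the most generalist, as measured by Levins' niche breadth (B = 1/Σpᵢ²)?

morphospecies II

Σp_IIᵢ² = 0.02² + 0.16² + 0.20² + 0.12² + 0.11² + 0.26² + 0.13² = 0.0004 + 0.0256 + 0.0400 + 0.0144 + 0.0121 + 0.0676 + 0.0169 = 0.1770
B_II = 1 / 0.1770 = 5.6497
Σp_IIIᵢ² = 0.30² + 0.12² + 0.23² + 0.02² + 0.02² + 0.02² + 0.29² = 0.0900 + 0.0144 + 0.0529 + 0.0004 + 0.0004 + 0.0004 + 0.0841 = 0.2426
B_III = 1 / 0.2426 = 4.1220
Highest B → broadest niche (most generalist): morphospecies II (B = 5.65).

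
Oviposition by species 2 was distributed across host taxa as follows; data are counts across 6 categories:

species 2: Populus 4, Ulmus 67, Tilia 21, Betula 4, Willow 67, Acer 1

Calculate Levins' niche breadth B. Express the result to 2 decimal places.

2.85

Proportions for species 2 (n=164): 4/164=0.0244, 67/164=0.4085, 21/164=0.1280, 4/164=0.0244, 67/164=0.4085, 1/164=0.0061
Σpᵢ² = 0.0244² + 0.4085² + 0.1280² + 0.0244² + 0.4085² + 0.0061² = 0.000595 + 0.166872 + 0.016384 + 0.000595 + 0.166872 + 0.000037 = 0.351355
B = 1 / 0.351355 = 2.8461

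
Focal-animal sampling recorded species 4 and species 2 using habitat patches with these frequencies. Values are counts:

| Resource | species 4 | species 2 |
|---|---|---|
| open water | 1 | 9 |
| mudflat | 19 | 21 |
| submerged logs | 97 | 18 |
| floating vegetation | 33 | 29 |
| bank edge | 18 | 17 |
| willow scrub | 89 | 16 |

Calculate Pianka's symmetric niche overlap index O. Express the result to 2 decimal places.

0.74

Proportions for species 4 (n=257): 1/257=0.0039, 19/257=0.0739, 97/257=0.3774, 33/257=0.1284, 18/257=0.0700, 89/257=0.3463
Proportions for species 2 (n=110): 9/110=0.0818, 21/110=0.1909, 18/110=0.1636, 29/110=0.2636, 17/110=0.1545, 16/110=0.1455
Σ p₁ᵢp₂ᵢ = 0.000319 + 0.014108 + 0.061743 + 0.033846 + 0.010815 + 0.050387 = 0.171218
Σp_1ᵢ² = 0.0039² + 0.0739² + 0.3774² + 0.1284² + 0.0700² + 0.3463² = 0.000015 + 0.005461 + 0.142431 + 0.016487 + 0.004900 + 0.119924 = 0.289218
Σp_2ᵢ² = 0.0818² + 0.1909² + 0.1636² + 0.2636² + 0.1545² + 0.1455² = 0.006691 + 0.036443 + 0.026765 + 0.069485 + 0.023870 + 0.021170 = 0.184424
O = 0.171218 / √(0.289218 × 0.184424) = 0.171218 / 0.2309518 = 0.7414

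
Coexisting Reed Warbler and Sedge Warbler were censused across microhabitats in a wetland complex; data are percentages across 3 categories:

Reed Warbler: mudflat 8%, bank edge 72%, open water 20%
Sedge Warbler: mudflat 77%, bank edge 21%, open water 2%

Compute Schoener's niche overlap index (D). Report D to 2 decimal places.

Convert percentages to proportions (divide by 100).
Σ|p₁ᵢ − p₂ᵢ| = 0.69 + 0.51 + 0.18 = 1.38
D = 1 − ½ × 1.38 = 1 − 0.690 = 0.3100

0.31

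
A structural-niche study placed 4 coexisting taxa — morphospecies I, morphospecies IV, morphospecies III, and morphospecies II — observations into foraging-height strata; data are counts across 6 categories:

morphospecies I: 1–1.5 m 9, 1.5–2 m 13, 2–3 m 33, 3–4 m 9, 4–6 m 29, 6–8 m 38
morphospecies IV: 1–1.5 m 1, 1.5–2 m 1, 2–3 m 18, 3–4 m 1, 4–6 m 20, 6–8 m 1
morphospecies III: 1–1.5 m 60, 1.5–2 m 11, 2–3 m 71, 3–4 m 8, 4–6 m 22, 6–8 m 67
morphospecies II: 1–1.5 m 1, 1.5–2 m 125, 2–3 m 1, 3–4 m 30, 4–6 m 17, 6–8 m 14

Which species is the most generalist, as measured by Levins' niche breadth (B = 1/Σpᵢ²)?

morphospecies I

Proportions for morphospecies I (n=131): 9/131=0.0687, 13/131=0.0992, 33/131=0.2519, 9/131=0.0687, 29/131=0.2214, 38/131=0.2901
Proportions for morphospecies IV (n=42): 1/42=0.0238, 1/42=0.0238, 18/42=0.4286, 1/42=0.0238, 20/42=0.4762, 1/42=0.0238
Proportions for morphospecies III (n=239): 60/239=0.2510, 11/239=0.0460, 71/239=0.2971, 8/239=0.0335, 22/239=0.0921, 67/239=0.2803
Proportions for morphospecies II (n=188): 1/188=0.0053, 125/188=0.6649, 1/188=0.0053, 30/188=0.1596, 17/188=0.0904, 14/188=0.0745
Σp_Iᵢ² = 0.0687² + 0.0992² + 0.2519² + 0.0687² + 0.2214² + 0.2901² = 0.004720 + 0.009841 + 0.063454 + 0.004720 + 0.049018 + 0.084158 = 0.215911
B_I = 1 / 0.215911 = 4.6315
Σp_IVᵢ² = 0.0238² + 0.0238² + 0.4286² + 0.0238² + 0.4762² + 0.0238² = 0.000566 + 0.000566 + 0.183698 + 0.000566 + 0.226766 + 0.000566 = 0.412728
B_IV = 1 / 0.412728 = 2.4229
Σp_IIIᵢ² = 0.2510² + 0.0460² + 0.2971² + 0.0335² + 0.0921² + 0.2803² = 0.063001 + 0.002116 + 0.088268 + 0.001122 + 0.008482 + 0.078568 = 0.241557
B_III = 1 / 0.241557 = 4.1398
Σp_IIᵢ² = 0.0053² + 0.6649² + 0.0053² + 0.1596² + 0.0904² + 0.0745² = 0.000028 + 0.442092 + 0.000028 + 0.025472 + 0.008172 + 0.005550 = 0.481342
B_II = 1 / 0.481342 = 2.0775
Highest B → broadest niche (most generalist): morphospecies I (B = 4.63).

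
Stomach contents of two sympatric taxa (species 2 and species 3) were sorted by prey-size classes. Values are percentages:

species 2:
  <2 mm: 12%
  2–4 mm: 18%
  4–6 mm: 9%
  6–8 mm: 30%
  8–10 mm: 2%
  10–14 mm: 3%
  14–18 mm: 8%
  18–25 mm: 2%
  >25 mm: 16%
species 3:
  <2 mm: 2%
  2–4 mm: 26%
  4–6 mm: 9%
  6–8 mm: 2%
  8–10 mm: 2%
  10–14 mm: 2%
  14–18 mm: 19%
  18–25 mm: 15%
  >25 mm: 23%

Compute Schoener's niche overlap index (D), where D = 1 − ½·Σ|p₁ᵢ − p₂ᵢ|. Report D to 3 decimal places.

0.610

Convert percentages to proportions (divide by 100).
Σ|p₁ᵢ − p₂ᵢ| = 0.10 + 0.08 + 0.00 + 0.28 + 0.00 + 0.01 + 0.11 + 0.13 + 0.07 = 0.78
D = 1 − ½ × 0.78 = 1 − 0.390 = 0.61000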